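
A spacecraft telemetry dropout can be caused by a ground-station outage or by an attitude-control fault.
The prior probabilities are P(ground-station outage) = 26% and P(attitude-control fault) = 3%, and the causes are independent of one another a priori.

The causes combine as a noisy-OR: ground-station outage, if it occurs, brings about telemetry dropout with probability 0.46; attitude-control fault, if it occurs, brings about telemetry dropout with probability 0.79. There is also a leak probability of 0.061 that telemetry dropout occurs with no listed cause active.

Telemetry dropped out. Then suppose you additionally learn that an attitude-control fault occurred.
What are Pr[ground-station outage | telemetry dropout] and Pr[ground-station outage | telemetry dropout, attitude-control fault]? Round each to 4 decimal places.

Pr[ground-station outage | telemetry dropout] ≈ 0.6806; Pr[ground-station outage | telemetry dropout, attitude-control fault] ≈ 0.2811

Under noisy-OR, P(telemetry dropout | causes) = 1 − (1−0.061)·∏(1−qᵢ) over the active causes.
P(telemetry dropout) = 0.061·0.74·0.97 + 0.80281·0.74·0.03 + 0.49294·0.26·0.97 + 0.893517·0.26·0.03 = 0.043786 + 0.017822 + 0.124319 + 0.006969 = 0.192896
Restricting to configurations with ground-station outage present: 0.124319 + 0.006969 = 0.131288.
Hence the posterior is 0.131288/0.192896 ≈ 0.6806.

Now also conditioning on attitude-control fault=true:
Weight on ground-station outage=true, given the evidence: 0.893517·0.26 = 0.232314
The normalizing constant is 0.80281·0.74 + 0.893517·0.26 = 0.826393
Posterior = 0.232314 / 0.826393 ≈ 0.2811
— attitude-control fault explains away the evidence for ground-station outage.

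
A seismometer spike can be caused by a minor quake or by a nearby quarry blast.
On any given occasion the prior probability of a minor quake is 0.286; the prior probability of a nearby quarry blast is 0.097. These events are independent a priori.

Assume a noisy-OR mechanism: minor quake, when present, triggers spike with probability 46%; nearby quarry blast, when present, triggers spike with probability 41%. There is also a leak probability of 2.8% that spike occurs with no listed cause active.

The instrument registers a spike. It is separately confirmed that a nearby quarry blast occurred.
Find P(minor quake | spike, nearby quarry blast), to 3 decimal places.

Under noisy-OR, P(spike | causes) = 1 − (1−0.028)·∏(1−qᵢ) over the active causes.
Numerator (weight on configurations with minor quake): 0.690321·0.286 = 0.197432
Normalizer over all consistent configurations: 0.42652·0.714 + 0.690321·0.286 = 0.501967
Posterior = 0.197432 / 0.501967 ≈ 0.393

P(minor quake | spike, nearby quarry blast) ≈ 0.393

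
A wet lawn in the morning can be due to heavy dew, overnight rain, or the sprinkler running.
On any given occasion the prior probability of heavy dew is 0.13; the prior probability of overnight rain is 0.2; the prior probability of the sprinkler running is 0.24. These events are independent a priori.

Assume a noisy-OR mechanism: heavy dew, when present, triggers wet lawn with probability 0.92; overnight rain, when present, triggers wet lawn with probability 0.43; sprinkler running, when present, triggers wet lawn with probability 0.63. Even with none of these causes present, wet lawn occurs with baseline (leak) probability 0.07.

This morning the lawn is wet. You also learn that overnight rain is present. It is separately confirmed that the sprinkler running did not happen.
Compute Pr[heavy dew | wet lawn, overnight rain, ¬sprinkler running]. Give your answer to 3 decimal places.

Under noisy-OR, P(wet lawn | causes) = 1 − (1−0.07)·∏(1−qᵢ) over the active causes.
Sum P(wet lawn|·) weighted by the priors over both values of heavy dew:
  P(wet lawn | overnight rain, ¬sprinkler running) = 0.4699×0.87 + 0.957592×0.13
        = 0.408813 + 0.124487 = 0.533300
The terms with heavy dew present sum to 0.124487, so
  P(heavy dew | wet lawn, overnight rain, ¬sprinkler running) = 0.124487 / 0.533300 ≈ 0.233

Pr[heavy dew | wet lawn, overnight rain, ¬sprinkler running] ≈ 0.233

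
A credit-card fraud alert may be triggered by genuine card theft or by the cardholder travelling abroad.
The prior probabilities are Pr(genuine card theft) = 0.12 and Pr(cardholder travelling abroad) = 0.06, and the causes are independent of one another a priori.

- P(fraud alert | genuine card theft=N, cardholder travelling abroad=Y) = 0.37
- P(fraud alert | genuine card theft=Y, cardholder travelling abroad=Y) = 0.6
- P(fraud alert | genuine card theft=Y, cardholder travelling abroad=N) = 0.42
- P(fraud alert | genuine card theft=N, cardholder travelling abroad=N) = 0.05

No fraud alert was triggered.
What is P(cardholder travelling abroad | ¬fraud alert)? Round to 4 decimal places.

P(cardholder travelling abroad | ¬fraud alert) ≈ 0.0407

Sum P(¬fraud alert|·) weighted by the priors over the 4 (genuine card theft, cardholder travelling abroad) configurations:
  P(¬fraud alert) = 0.95·0.88·0.94 + 0.63·0.88·0.06 + 0.58·0.12·0.94 + 0.4·0.12·0.06
        = 0.785840 + 0.033264 + 0.065424 + 0.002880 = 0.887408
The terms with cardholder travelling abroad present sum to 0.036144, so
  P(cardholder travelling abroad | ¬fraud alert) = 0.036144 / 0.887408 ≈ 0.0407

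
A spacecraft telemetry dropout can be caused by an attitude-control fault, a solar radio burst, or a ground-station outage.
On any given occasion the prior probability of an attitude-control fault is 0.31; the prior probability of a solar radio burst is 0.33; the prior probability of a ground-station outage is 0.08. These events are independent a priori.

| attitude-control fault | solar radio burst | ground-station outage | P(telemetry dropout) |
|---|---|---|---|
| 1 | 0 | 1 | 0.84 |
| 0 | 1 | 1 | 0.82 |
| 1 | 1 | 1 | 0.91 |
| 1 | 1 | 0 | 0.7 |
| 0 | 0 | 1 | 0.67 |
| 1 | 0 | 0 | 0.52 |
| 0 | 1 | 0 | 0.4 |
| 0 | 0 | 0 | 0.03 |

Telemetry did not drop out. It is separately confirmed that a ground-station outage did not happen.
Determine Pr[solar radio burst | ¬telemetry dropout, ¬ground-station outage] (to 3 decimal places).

Numerator (weight on configurations with solar radio burst): 0.136620 + 0.030690 = 0.167310
Denominator P(¬telemetry dropout | ¬ground-station outage): 0.97·0.69·0.67 + 0.6·0.69·0.33 + 0.48·0.31·0.67 + 0.3·0.31·0.33 = 0.715437
Posterior = 0.167310 / 0.715437 ≈ 0.234

Pr[solar radio burst | ¬telemetry dropout, ¬ground-station outage] ≈ 0.234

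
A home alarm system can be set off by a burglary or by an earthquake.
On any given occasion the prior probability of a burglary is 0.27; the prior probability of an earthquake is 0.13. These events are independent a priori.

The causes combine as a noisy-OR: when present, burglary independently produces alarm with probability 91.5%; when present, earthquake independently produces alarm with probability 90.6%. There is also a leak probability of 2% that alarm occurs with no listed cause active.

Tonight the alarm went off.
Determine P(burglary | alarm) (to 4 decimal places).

P(burglary | alarm) ≈ 0.7167

Under noisy-OR, P(alarm | causes) = 1 − (1−0.02)·∏(1−qᵢ) over the active causes.
Enumerate the 4 (burglary, earthquake) configurations and weight by the priors:
  P(alarm) = 0.02×0.73×0.87 + 0.90788×0.73×0.13 + 0.9167×0.27×0.87 + 0.99217×0.27×0.13
        = 0.012702 + 0.086158 + 0.215333 + 0.034825 = 0.349018
Configurations with burglary contribute 0.250158, so
  P(burglary | alarm) = 0.250158 / 0.349018 ≈ 0.7167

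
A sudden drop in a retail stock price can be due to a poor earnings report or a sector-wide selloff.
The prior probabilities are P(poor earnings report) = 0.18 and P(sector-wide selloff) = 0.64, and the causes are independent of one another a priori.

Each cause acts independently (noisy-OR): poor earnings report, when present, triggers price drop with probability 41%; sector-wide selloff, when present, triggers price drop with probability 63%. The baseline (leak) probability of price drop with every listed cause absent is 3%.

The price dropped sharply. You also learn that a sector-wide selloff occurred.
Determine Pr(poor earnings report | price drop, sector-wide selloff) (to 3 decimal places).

Pr(poor earnings report | price drop, sector-wide selloff) ≈ 0.213

Under noisy-OR, P(price drop | causes) = 1 − (1−0.03)·∏(1−qᵢ) over the active causes.
Numerator (weight on configurations with poor earnings report): 0.788249×0.18 = 0.141885
Normalizer over all consistent configurations: 0.6411×0.82 + 0.788249×0.18 = 0.667587
Posterior = 0.141885 / 0.667587 ≈ 0.213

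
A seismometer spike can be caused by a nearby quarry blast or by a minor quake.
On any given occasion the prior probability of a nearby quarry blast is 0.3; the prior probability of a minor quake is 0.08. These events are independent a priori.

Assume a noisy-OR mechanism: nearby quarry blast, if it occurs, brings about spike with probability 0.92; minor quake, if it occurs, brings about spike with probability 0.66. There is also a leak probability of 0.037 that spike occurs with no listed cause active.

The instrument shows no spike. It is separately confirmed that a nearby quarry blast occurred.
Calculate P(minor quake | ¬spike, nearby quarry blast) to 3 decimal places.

Under noisy-OR, P(spike | causes) = 1 − (1−0.037)·∏(1−qᵢ) over the active causes.
Enumerate both values of minor quake and weight by the priors:
  P(¬spike | nearby quarry blast) = 0.07704*0.92 + 0.026194*0.08
        = 0.070877 + 0.002096 = 0.072973
The terms with minor quake present sum to 0.002096, so
  P(minor quake | ¬spike, nearby quarry blast) = 0.002096 / 0.072973 ≈ 0.029

P(minor quake | ¬spike, nearby quarry blast) ≈ 0.029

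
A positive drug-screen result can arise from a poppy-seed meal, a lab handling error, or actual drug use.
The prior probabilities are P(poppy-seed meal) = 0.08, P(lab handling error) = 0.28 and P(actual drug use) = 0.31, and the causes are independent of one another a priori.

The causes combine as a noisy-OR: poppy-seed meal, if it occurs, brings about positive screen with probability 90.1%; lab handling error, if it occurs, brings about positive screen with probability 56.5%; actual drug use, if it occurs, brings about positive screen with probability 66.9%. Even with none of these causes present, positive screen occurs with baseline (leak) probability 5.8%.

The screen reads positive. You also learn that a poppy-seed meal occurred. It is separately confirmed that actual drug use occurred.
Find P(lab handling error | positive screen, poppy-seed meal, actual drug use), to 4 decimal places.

P(lab handling error | positive screen, poppy-seed meal, actual drug use) ≈ 0.2836

Under noisy-OR, P(positive screen | causes) = 1 − (1−0.058)·∏(1−qᵢ) over the active causes.
Sum P(positive screen|·) weighted by the priors over both values of lab handling error:
  P(positive screen | poppy-seed meal, actual drug use) = 0.969132×0.72 + 0.986572×0.28
        = 0.697775 + 0.276240 = 0.974015
Configurations with lab handling error contribute 0.276240, so
  P(lab handling error | positive screen, poppy-seed meal, actual drug use) = 0.276240 / 0.974015 ≈ 0.2836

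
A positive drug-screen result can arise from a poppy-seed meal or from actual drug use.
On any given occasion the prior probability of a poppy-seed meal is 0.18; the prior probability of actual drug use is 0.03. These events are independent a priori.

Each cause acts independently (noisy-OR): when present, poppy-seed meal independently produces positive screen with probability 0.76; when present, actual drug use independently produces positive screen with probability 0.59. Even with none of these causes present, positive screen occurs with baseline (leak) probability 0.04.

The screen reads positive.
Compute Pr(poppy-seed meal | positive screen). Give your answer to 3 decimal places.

Under noisy-OR, P(positive screen | causes) = 1 − (1−0.04)·∏(1−qᵢ) over the active causes.
Enumerate the 4 (poppy-seed meal, actual drug use) configurations and weight by the priors:
  P(positive screen) = 0.04×0.82×0.97 + 0.6064×0.82×0.03 + 0.7696×0.18×0.97 + 0.905536×0.18×0.03
        = 0.031816 + 0.014917 + 0.134372 + 0.004890 = 0.185995
Configurations with poppy-seed meal contribute 0.139262, so
  P(poppy-seed meal | positive screen) = 0.139262 / 0.185995 ≈ 0.749

Pr(poppy-seed meal | positive screen) ≈ 0.749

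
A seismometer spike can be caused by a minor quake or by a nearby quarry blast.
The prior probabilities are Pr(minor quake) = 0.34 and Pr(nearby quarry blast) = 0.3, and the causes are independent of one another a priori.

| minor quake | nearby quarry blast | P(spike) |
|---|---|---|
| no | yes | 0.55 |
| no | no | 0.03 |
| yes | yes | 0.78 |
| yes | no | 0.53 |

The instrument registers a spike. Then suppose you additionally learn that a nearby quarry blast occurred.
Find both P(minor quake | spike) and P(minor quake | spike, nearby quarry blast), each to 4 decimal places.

Numerator (weight on configurations with minor quake): 0.126140 + 0.079560 = 0.205700
Denominator P(spike): 0.03×0.66×0.7 + 0.55×0.66×0.3 + 0.53×0.34×0.7 + 0.78×0.34×0.3 = 0.328460
Posterior = 0.205700 / 0.328460 ≈ 0.6263

Now also conditioning on nearby quarry blast=true:
P(spike | nearby quarry blast) = 0.55×0.66 + 0.78×0.34 = 0.363000 + 0.265200 = 0.628200
The minor quake-present share is 0.78×0.34 = 0.265200.
So P(minor quake | spike, nearby quarry blast) = 0.265200/0.628200 ≈ 0.4222.
The drop from 0.6263 to 0.4222 is the explaining-away (discounting) effect.

P(minor quake | spike) ≈ 0.6263; P(minor quake | spike, nearby quarry blast) ≈ 0.4222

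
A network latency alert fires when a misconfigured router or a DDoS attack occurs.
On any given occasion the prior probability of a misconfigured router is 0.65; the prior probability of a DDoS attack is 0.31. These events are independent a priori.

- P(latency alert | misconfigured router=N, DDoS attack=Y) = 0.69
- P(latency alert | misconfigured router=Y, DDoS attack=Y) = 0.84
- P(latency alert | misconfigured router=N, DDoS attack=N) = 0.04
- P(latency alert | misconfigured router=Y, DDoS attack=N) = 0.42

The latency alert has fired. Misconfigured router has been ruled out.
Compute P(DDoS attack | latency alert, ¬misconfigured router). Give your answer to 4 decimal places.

P(DDoS attack | latency alert, ¬misconfigured router) ≈ 0.8857

By total probability over both values of DDoS attack:
  P(latency alert | ¬misconfigured router) = 0.04×0.69 + 0.69×0.31
        = 0.027600 + 0.213900 = 0.241500
The terms with DDoS attack present sum to 0.213900, so
  P(DDoS attack | latency alert, ¬misconfigured router) = 0.213900 / 0.241500 ≈ 0.8857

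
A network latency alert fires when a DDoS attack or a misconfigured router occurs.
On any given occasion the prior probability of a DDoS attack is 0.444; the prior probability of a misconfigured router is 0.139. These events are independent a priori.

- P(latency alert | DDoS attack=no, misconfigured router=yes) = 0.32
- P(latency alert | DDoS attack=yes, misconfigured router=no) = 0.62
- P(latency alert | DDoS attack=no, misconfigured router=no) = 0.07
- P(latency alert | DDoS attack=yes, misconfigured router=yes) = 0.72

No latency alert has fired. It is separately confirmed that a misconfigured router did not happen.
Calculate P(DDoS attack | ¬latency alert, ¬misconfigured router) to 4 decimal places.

By total probability over both values of DDoS attack:
  P(¬latency alert | ¬misconfigured router) = 0.93·0.556 + 0.38·0.444
        = 0.517080 + 0.168720 = 0.685800
The terms with DDoS attack present sum to 0.168720, so
  P(DDoS attack | ¬latency alert, ¬misconfigured router) = 0.168720 / 0.685800 ≈ 0.2460

P(DDoS attack | ¬latency alert, ¬misconfigured router) ≈ 0.2460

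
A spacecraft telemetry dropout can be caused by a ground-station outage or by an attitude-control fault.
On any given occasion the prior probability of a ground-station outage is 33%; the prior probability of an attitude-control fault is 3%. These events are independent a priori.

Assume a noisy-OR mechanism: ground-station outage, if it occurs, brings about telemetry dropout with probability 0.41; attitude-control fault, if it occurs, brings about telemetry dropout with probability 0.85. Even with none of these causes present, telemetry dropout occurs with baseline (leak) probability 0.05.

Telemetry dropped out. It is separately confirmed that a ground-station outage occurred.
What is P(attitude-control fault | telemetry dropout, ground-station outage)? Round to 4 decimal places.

Under noisy-OR, P(telemetry dropout | causes) = 1 − (1−0.05)·∏(1−qᵢ) over the active causes.
Numerator (weight on configurations with attitude-control fault): 0.915925×0.03 = 0.027478
The normalizing constant is 0.4395×0.97 + 0.915925×0.03 = 0.453793
P(attitude-control fault | telemetry dropout, ground-station outage) = 0.027478/0.453793 ≈ 0.0606

P(attitude-control fault | telemetry dropout, ground-station outage) ≈ 0.0606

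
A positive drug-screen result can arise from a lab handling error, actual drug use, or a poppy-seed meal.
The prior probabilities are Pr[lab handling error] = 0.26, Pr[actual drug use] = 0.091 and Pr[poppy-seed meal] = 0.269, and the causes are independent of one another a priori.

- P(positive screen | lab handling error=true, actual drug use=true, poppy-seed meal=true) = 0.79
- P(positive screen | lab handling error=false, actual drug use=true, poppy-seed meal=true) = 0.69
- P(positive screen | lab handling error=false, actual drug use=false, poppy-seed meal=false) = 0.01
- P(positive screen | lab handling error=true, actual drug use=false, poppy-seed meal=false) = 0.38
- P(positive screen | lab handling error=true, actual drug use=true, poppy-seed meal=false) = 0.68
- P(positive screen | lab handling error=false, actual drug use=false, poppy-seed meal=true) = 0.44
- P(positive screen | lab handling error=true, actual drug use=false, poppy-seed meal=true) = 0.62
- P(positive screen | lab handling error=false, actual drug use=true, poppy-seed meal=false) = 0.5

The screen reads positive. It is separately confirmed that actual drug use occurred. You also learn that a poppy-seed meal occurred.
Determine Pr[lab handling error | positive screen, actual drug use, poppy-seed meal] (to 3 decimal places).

By total probability over both values of lab handling error:
  P(positive screen | actual drug use, poppy-seed meal) = 0.69×0.74 + 0.79×0.26
        = 0.510600 + 0.205400 = 0.716000
The terms with lab handling error present sum to 0.205400, so
  P(lab handling error | positive screen, actual drug use, poppy-seed meal) = 0.205400 / 0.716000 ≈ 0.287

Pr[lab handling error | positive screen, actual drug use, poppy-seed meal] ≈ 0.287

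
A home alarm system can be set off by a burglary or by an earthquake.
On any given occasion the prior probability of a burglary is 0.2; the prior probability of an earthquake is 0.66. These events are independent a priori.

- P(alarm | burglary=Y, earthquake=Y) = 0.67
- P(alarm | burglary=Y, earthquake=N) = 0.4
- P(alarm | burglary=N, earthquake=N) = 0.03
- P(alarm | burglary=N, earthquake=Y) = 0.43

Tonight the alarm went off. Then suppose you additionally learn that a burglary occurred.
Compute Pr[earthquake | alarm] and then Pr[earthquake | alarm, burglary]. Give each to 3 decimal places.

Pr[earthquake | alarm] ≈ 0.899; Pr[earthquake | alarm, burglary] ≈ 0.765

By total probability over the 4 (burglary, earthquake) configurations:
  P(alarm) = 0.03·0.8·0.34 + 0.43·0.8·0.66 + 0.4·0.2·0.34 + 0.67·0.2·0.66
        = 0.008160 + 0.227040 + 0.027200 + 0.088440 = 0.350840
The terms with earthquake present sum to 0.315480, so
  P(earthquake | alarm) = 0.315480 / 0.350840 ≈ 0.899

Now also conditioning on burglary=true:
P(alarm | burglary) = 0.4*0.34 + 0.67*0.66 = 0.136000 + 0.442200 = 0.578200
Restricting to configurations with earthquake present: 0.67*0.66 = 0.442200.
So P(earthquake | alarm, burglary) = 0.442200/0.578200 ≈ 0.765.
Conditioning on burglary lowers the posterior on earthquake: the classic explaining-away effect in a common-effect structure.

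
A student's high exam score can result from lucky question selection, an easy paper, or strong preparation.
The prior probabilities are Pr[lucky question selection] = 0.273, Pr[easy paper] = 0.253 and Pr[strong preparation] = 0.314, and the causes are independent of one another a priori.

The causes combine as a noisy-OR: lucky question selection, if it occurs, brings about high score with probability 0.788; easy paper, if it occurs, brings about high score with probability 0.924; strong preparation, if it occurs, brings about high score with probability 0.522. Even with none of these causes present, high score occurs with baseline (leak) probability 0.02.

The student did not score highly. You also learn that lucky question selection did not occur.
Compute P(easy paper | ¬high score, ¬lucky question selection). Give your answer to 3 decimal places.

P(easy paper | ¬high score, ¬lucky question selection) ≈ 0.025

Under noisy-OR, P(high score | causes) = 1 − (1−0.02)·∏(1−qᵢ) over the active causes.
For the numerator, keep only easy paper=true terms: 0.012927 + 0.002828 = 0.015755
Denominator P(¬high score | ¬lucky question selection): 0.98*0.747*0.686 + 0.46844*0.747*0.314 + 0.07448*0.253*0.686 + 0.035601*0.253*0.314 = 0.627824
Posterior = 0.015755 / 0.627824 ≈ 0.025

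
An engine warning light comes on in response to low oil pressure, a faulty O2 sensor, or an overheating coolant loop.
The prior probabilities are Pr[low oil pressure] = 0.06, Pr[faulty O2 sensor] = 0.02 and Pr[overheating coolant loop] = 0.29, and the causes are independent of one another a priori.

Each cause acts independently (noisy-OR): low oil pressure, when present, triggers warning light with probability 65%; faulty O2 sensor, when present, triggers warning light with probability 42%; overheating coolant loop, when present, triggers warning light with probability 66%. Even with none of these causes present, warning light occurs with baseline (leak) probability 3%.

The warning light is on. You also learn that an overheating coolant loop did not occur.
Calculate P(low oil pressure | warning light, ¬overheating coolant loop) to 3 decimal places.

Under noisy-OR, P(warning light | causes) = 1 − (1−0.03)·∏(1−qᵢ) over the active causes.
Numerator (weight on configurations with low oil pressure): 0.038837 + 0.000964 = 0.039801
Denominator P(warning light | ¬overheating coolant loop): 0.03×0.94×0.98 + 0.4374×0.94×0.02 + 0.6605×0.06×0.98 + 0.80309×0.06×0.02 = 0.075660
P(low oil pressure | warning light, ¬overheating coolant loop) = 0.039801/0.075660 ≈ 0.526

P(low oil pressure | warning light, ¬overheating coolant loop) ≈ 0.526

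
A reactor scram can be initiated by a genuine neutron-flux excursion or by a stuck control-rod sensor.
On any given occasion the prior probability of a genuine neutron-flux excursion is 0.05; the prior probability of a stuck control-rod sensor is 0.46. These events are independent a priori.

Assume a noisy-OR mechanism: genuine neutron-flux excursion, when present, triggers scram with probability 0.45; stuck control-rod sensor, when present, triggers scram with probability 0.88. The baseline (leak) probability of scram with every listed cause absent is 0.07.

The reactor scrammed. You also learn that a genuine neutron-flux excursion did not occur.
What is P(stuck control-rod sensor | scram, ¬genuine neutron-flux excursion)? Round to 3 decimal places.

P(stuck control-rod sensor | scram, ¬genuine neutron-flux excursion) ≈ 0.915

Under noisy-OR, P(scram | causes) = 1 − (1−0.07)·∏(1−qᵢ) over the active causes.
For the numerator, keep only stuck control-rod sensor=true terms: 0.8884·0.46 = 0.408664
Normalizer over all consistent configurations: 0.07·0.54 + 0.8884·0.46 = 0.446464
P(stuck control-rod sensor | scram, ¬genuine neutron-flux excursion) = 0.408664/0.446464 ≈ 0.915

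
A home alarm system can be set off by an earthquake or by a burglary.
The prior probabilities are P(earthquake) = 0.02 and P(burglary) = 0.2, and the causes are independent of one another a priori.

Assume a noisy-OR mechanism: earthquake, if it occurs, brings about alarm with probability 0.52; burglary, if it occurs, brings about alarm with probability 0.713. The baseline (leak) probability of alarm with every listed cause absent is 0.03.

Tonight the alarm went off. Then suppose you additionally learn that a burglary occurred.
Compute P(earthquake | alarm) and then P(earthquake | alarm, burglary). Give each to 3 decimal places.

P(earthquake | alarm) ≈ 0.068; P(earthquake | alarm, burglary) ≈ 0.024

Under noisy-OR, P(alarm | causes) = 1 − (1−0.03)·∏(1−qᵢ) over the active causes.
Sum P(alarm|·) weighted by the priors over the 4 (earthquake, burglary) configurations:
  P(alarm) = 0.03×0.98×0.8 + 0.72161×0.98×0.2 + 0.5344×0.02×0.8 + 0.866373×0.02×0.2
        = 0.023520 + 0.141436 + 0.008550 + 0.003465 = 0.176971
Configurations with earthquake contribute 0.012015, so
  P(earthquake | alarm) = 0.012015 / 0.176971 ≈ 0.068

Now also conditioning on burglary=true:
P(alarm | burglary) = 0.72161·0.98 + 0.866373·0.02 = 0.707178 + 0.017327 = 0.724505
Restricting to configurations with earthquake present: 0.866373·0.02 = 0.017327.
So P(earthquake | alarm, burglary) = 0.017327/0.724505 ≈ 0.024.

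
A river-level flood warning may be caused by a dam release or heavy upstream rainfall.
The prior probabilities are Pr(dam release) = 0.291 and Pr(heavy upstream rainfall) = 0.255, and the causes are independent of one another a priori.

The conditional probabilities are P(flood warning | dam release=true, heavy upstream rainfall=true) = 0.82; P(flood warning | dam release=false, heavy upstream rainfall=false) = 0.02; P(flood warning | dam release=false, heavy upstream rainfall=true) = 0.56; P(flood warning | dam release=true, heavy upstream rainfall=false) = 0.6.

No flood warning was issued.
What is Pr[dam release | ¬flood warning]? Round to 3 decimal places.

By total probability over the 4 (dam release, heavy upstream rainfall) configurations:
  P(¬flood warning) = 0.98*0.709*0.745 + 0.44*0.709*0.255 + 0.4*0.291*0.745 + 0.18*0.291*0.255
        = 0.517641 + 0.079550 + 0.086718 + 0.013357 = 0.697266
Keeping only the dam release-present terms gives 0.100075, so
  P(dam release | ¬flood warning) = 0.100075 / 0.697266 ≈ 0.144

Pr[dam release | ¬flood warning] ≈ 0.144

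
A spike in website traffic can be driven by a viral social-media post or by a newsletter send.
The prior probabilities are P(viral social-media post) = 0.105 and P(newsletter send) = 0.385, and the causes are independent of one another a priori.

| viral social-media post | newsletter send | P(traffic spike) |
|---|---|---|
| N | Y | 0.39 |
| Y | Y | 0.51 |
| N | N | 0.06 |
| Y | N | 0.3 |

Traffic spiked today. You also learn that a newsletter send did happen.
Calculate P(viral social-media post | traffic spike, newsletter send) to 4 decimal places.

P(traffic spike | newsletter send) = 0.39*0.895 + 0.51*0.105 = 0.349050 + 0.053550 = 0.402600
Of this, 0.053550 comes from 0.51*0.105 (the viral social-media post=true cases).
So P(viral social-media post | traffic spike, newsletter send) = 0.053550/0.402600 ≈ 0.1330.

P(viral social-media post | traffic spike, newsletter send) ≈ 0.1330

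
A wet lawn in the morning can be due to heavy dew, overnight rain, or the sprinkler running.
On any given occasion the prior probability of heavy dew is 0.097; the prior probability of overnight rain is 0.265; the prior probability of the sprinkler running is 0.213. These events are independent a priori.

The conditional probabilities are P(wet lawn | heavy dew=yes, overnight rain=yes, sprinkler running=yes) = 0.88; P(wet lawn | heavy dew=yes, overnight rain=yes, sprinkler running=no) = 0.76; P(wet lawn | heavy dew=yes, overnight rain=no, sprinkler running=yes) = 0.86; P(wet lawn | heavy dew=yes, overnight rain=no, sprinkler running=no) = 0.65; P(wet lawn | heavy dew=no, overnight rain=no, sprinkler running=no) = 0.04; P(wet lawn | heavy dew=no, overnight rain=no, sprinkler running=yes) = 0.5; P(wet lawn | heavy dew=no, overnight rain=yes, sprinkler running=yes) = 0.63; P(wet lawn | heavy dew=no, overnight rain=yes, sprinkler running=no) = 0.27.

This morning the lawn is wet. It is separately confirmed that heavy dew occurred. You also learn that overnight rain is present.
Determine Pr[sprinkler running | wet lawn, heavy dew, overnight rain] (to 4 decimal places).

For the numerator, keep only sprinkler running=true terms: 0.88*0.213 = 0.187440
Denominator P(wet lawn | heavy dew, overnight rain): 0.76*0.787 + 0.88*0.213 = 0.785560
Posterior = 0.187440 / 0.785560 ≈ 0.2386

Pr[sprinkler running | wet lawn, heavy dew, overnight rain] ≈ 0.2386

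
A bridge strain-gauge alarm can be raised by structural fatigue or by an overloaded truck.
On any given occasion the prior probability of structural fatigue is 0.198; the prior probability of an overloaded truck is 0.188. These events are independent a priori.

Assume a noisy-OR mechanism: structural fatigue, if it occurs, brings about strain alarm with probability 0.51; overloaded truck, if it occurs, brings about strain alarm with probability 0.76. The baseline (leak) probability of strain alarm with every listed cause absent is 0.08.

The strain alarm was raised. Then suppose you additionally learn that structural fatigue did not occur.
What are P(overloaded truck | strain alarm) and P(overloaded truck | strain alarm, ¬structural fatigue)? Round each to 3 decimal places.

P(overloaded truck | strain alarm) ≈ 0.518; P(overloaded truck | strain alarm, ¬structural fatigue) ≈ 0.693

Under noisy-OR, P(strain alarm | causes) = 1 − (1−0.08)·∏(1−qᵢ) over the active causes.
Sum P(strain alarm|·) weighted by the priors over the 4 (structural fatigue, overloaded truck) configurations:
  P(strain alarm) = 0.08*0.802*0.812 + 0.7792*0.802*0.188 + 0.5492*0.198*0.812 + 0.891808*0.198*0.188
        = 0.052098 + 0.117485 + 0.088298 + 0.033197 = 0.291078
Keeping only the overloaded truck-present terms gives 0.150682, so
  P(overloaded truck | strain alarm) = 0.150682 / 0.291078 ≈ 0.518

Now condition on the additional information:
Sum P(strain alarm|·) weighted by the priors over both values of overloaded truck:
  P(strain alarm | ¬structural fatigue) = 0.08*0.812 + 0.7792*0.188
        = 0.064960 + 0.146490 = 0.211450
The terms with overloaded truck present sum to 0.146490, so
  P(overloaded truck | strain alarm, ¬structural fatigue) = 0.146490 / 0.211450 ≈ 0.693
Ruling out structural fatigue raises the posterior on overloaded truck — the flip side of explaining away.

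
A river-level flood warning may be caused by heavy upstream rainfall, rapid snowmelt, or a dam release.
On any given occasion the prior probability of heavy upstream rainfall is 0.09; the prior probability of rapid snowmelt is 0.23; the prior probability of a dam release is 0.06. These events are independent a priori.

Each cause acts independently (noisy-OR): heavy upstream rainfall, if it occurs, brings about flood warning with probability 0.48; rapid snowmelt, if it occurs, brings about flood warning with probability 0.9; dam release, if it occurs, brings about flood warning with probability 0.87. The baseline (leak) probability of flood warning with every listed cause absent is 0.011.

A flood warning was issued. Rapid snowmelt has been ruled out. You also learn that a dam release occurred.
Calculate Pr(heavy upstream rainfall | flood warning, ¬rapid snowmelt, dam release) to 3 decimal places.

Pr(heavy upstream rainfall | flood warning, ¬rapid snowmelt, dam release) ≈ 0.096

Under noisy-OR, P(flood warning | causes) = 1 − (1−0.011)·∏(1−qᵢ) over the active causes.
Weight on heavy upstream rainfall=true, given the evidence: 0.933144×0.09 = 0.083983
The normalizing constant is 0.87143×0.91 + 0.933144×0.09 = 0.876984
Posterior = 0.083983 / 0.876984 ≈ 0.096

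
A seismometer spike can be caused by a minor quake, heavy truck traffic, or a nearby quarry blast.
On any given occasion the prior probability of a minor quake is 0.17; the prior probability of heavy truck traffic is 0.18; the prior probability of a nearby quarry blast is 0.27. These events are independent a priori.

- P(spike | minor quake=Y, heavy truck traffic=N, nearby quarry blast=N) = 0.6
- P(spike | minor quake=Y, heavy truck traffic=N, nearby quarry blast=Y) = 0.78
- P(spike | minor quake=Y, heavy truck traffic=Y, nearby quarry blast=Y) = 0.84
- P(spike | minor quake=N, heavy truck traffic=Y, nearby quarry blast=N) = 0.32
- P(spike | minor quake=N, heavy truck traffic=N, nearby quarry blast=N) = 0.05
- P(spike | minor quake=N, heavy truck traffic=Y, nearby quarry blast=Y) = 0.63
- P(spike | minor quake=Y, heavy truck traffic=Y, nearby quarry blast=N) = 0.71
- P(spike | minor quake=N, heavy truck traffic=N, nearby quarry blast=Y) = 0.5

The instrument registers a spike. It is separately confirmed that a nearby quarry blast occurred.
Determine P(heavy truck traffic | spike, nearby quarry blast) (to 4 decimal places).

P(heavy truck traffic | spike, nearby quarry blast) ≈ 0.2106

Numerator (weight on configurations with heavy truck traffic): 0.094122 + 0.025704 = 0.119826
Normalizer over all consistent configurations: 0.5*0.83*0.82 + 0.63*0.83*0.18 + 0.78*0.17*0.82 + 0.84*0.17*0.18 = 0.568858
Posterior = 0.119826 / 0.568858 ≈ 0.2106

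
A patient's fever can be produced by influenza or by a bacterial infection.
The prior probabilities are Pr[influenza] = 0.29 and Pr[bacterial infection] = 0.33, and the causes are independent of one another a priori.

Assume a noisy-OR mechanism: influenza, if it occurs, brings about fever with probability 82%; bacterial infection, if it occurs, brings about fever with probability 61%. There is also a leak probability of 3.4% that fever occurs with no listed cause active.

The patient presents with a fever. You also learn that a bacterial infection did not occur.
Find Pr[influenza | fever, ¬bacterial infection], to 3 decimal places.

Under noisy-OR, P(fever | causes) = 1 − (1−0.034)·∏(1−qᵢ) over the active causes.
P(fever | ¬bacterial infection) = 0.034·0.71 + 0.82612·0.29 = 0.024140 + 0.239575 = 0.263715
The influenza-present share is 0.82612·0.29 = 0.239575.
So P(influenza | fever, ¬bacterial infection) = 0.239575/0.263715 ≈ 0.908.

Pr[influenza | fever, ¬bacterial infection] ≈ 0.908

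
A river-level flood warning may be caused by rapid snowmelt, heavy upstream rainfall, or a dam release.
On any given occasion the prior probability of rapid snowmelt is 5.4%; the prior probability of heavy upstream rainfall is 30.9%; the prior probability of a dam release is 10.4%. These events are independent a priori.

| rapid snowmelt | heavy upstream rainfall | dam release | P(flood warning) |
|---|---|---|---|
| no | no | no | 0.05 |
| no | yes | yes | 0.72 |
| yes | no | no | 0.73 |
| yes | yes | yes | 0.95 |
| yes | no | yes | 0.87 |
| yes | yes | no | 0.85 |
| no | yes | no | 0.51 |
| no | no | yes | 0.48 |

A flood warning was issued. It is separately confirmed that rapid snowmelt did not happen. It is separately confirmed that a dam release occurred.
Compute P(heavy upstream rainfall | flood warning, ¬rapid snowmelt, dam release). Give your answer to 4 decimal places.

P(flood warning | ¬rapid snowmelt, dam release) = 0.48·0.691 + 0.72·0.309 = 0.331680 + 0.222480 = 0.554160
Restricting to configurations with heavy upstream rainfall present: 0.72·0.309 = 0.222480.
Hence the posterior is 0.222480/0.554160 ≈ 0.4015.

P(heavy upstream rainfall | flood warning, ¬rapid snowmelt, dam release) ≈ 0.4015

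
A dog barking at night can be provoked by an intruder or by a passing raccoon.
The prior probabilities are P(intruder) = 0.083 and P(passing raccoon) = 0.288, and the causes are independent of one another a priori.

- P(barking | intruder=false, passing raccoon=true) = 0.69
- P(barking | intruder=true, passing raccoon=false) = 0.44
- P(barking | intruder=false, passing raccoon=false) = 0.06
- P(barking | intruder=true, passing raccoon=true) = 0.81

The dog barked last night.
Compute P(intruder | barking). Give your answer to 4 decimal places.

P(intruder | barking) ≈ 0.1701

P(barking) = 0.06*0.917*0.712 + 0.69*0.917*0.288 + 0.44*0.083*0.712 + 0.81*0.083*0.288 = 0.039174 + 0.182226 + 0.026002 + 0.019362 = 0.266764
The intruder-present share is 0.026002 + 0.019362 = 0.045364.
Hence the posterior is 0.045364/0.266764 ≈ 0.1701.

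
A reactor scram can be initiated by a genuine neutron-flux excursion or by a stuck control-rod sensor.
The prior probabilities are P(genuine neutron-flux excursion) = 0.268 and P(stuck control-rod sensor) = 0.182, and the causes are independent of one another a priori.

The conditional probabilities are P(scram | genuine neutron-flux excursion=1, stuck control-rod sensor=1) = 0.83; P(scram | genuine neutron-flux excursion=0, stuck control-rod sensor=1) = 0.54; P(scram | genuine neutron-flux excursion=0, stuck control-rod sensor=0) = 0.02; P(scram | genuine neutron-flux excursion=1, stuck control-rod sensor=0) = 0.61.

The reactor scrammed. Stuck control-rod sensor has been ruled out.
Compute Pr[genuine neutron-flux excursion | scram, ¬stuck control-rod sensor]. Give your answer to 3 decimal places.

Numerator (weight on configurations with genuine neutron-flux excursion): 0.61·0.268 = 0.163480
Normalizer over all consistent configurations: 0.02·0.732 + 0.61·0.268 = 0.178120
Posterior = 0.163480 / 0.178120 ≈ 0.918

Pr[genuine neutron-flux excursion | scram, ¬stuck control-rod sensor] ≈ 0.918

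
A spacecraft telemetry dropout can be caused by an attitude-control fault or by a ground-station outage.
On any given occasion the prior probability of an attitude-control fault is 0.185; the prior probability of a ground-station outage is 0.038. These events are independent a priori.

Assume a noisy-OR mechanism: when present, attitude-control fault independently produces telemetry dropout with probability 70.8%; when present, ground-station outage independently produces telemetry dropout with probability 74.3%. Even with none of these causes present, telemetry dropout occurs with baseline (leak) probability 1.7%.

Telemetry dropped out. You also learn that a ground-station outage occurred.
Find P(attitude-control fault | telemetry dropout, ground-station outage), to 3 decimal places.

P(attitude-control fault | telemetry dropout, ground-station outage) ≈ 0.220

Under noisy-OR, P(telemetry dropout | causes) = 1 − (1−0.017)·∏(1−qᵢ) over the active causes.
For the numerator, keep only attitude-control fault=true terms: 0.926232*0.185 = 0.171353
The normalizing constant is 0.747369*0.815 + 0.926232*0.185 = 0.780459
Posterior = 0.171353 / 0.780459 ≈ 0.220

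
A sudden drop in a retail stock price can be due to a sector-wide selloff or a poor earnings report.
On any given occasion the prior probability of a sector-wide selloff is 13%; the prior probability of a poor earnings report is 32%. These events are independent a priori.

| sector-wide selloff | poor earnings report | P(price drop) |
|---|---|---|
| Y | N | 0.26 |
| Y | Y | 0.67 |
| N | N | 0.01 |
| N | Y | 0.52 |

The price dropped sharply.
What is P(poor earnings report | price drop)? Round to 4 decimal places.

P(poor earnings report | price drop) ≈ 0.8566

Enumerate the 4 (sector-wide selloff, poor earnings report) configurations and weight by the priors:
  P(price drop) = 0.01·0.87·0.68 + 0.52·0.87·0.32 + 0.26·0.13·0.68 + 0.67·0.13·0.32
        = 0.005916 + 0.144768 + 0.022984 + 0.027872 = 0.201540
The terms with poor earnings report present sum to 0.172640, so
  P(poor earnings report | price drop) = 0.172640 / 0.201540 ≈ 0.8566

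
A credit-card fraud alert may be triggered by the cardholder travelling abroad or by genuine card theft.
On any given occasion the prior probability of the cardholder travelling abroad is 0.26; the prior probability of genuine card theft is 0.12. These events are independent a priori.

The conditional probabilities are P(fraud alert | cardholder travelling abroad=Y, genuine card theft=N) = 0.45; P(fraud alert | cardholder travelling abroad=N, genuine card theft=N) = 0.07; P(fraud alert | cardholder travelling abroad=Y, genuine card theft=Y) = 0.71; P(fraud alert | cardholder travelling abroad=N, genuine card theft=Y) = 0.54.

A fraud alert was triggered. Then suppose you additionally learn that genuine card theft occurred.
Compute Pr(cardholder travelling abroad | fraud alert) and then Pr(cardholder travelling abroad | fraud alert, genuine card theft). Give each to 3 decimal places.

Sum P(fraud alert|·) weighted by the priors over the 4 (cardholder travelling abroad, genuine card theft) configurations:
  P(fraud alert) = 0.07*0.74*0.88 + 0.54*0.74*0.12 + 0.45*0.26*0.88 + 0.71*0.26*0.12
        = 0.045584 + 0.047952 + 0.102960 + 0.022152 = 0.218648
The terms with cardholder travelling abroad present sum to 0.125112, so
  P(cardholder travelling abroad | fraud alert) = 0.125112 / 0.218648 ≈ 0.572

With the extra evidence:
Sum P(fraud alert|·) weighted by the priors over both values of cardholder travelling abroad:
  P(fraud alert | genuine card theft) = 0.54*0.74 + 0.71*0.26
        = 0.399600 + 0.184600 = 0.584200
Keeping only the cardholder travelling abroad-present terms gives 0.184600, so
  P(cardholder travelling abroad | fraud alert, genuine card theft) = 0.184600 / 0.584200 ≈ 0.316
— genuine card theft explains away the evidence for cardholder travelling abroad.

Pr(cardholder travelling abroad | fraud alert) ≈ 0.572; Pr(cardholder travelling abroad | fraud alert, genuine card theft) ≈ 0.316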